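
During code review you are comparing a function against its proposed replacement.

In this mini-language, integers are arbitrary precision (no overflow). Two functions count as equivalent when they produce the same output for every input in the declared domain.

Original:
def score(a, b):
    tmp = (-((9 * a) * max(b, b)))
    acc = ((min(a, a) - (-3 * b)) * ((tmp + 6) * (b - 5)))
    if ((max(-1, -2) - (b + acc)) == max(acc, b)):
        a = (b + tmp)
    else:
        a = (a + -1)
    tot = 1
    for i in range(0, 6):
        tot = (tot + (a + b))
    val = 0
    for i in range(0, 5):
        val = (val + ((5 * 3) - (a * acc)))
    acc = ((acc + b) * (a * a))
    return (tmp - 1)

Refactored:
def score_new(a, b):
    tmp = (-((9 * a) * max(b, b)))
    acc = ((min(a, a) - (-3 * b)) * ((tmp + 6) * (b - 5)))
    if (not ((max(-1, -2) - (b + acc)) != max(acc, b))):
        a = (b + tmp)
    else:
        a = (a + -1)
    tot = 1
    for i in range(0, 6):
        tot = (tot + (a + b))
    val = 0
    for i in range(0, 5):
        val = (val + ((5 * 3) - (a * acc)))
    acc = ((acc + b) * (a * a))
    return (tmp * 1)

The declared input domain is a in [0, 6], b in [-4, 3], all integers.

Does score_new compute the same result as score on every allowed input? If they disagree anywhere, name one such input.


The rewrite breaks on a=0, b=-4, where the results are -1 and 0.
score: tmp := 0 | acc := 648 | ((max(-1, -2) - (b + acc)) == max(acc, b)): false | a := -1 | tot := 1 | iter i=0: | tot := -4 | iter i=1: | tot := -9 | iter i=2: | tot := -14 | iter i=3: | tot := -19 | iter i=4: | tot := -24 | iter i=5: | tot := -29 | val := 0 | iter i=0: | val := 663 | iter i=1: | val := 1326 | iter i=2: | val := 1989 | iter i=3: | val := 2652 | iter i=4: | val := 3315 | acc := 644 | result -1
score_new: tmp := 0 | acc := 648 | (not ((max(-1, -2) - (b + acc)) != max(acc, b))): false | a := -1 | tot := 1 | iter i=0: | tot := -4 | iter i=1: | tot := -9 | iter i=2: | tot := -14 | iter i=3: | tot := -19 | iter i=4: | tot := -24 | iter i=5: | tot := -29 | val := 0 | iter i=0: | val := 663 | iter i=1: | val := 1326 | iter i=2: | val := 1989 | iter i=3: | val := 2652 | iter i=4: | val := 3315 | acc := 644 | result 0
verdict: not equivalent; witness: a=0, b=-4


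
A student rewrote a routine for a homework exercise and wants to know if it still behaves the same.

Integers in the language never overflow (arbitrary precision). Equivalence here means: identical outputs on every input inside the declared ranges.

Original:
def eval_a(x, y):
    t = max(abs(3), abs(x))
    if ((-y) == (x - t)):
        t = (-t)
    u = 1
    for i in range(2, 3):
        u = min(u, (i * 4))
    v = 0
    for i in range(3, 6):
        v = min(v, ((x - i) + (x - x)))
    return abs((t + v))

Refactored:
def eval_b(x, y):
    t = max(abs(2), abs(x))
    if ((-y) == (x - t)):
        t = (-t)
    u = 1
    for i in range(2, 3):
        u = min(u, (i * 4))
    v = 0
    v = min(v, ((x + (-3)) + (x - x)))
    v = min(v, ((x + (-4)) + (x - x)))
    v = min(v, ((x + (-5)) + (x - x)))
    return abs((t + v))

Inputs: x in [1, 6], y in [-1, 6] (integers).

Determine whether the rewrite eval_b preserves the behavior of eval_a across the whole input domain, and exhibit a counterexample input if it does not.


Input x=1, y=-1: 1 from eval_a versus 2 from eval_b.
verdict: not equivalent; witness: x=1, y=-1


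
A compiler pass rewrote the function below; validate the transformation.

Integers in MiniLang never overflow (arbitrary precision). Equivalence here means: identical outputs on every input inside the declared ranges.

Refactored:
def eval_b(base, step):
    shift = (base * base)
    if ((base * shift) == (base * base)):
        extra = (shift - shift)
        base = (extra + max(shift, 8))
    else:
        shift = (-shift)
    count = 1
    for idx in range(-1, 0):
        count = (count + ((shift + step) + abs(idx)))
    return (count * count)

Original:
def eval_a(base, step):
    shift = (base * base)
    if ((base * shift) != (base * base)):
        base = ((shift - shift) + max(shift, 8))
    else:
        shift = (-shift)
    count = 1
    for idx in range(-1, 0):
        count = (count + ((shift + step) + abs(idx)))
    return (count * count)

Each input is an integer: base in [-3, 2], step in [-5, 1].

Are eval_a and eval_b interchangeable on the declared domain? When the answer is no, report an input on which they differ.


Consider the input base=-3, step=-5.
eval_a: shift = 9; ((base * shift) != (base * base)) -> true; base = 9; count = 1; [idx=-1]; count = 6; return 36
eval_b: shift = 9; ((base * shift) == (base * base)) -> false; shift = -9; count = 1; [idx=-1]; count = -12; return 144
36 vs 144 — the two versions disagree here.
verdict: not equivalent; witness: base=-3, step=-5


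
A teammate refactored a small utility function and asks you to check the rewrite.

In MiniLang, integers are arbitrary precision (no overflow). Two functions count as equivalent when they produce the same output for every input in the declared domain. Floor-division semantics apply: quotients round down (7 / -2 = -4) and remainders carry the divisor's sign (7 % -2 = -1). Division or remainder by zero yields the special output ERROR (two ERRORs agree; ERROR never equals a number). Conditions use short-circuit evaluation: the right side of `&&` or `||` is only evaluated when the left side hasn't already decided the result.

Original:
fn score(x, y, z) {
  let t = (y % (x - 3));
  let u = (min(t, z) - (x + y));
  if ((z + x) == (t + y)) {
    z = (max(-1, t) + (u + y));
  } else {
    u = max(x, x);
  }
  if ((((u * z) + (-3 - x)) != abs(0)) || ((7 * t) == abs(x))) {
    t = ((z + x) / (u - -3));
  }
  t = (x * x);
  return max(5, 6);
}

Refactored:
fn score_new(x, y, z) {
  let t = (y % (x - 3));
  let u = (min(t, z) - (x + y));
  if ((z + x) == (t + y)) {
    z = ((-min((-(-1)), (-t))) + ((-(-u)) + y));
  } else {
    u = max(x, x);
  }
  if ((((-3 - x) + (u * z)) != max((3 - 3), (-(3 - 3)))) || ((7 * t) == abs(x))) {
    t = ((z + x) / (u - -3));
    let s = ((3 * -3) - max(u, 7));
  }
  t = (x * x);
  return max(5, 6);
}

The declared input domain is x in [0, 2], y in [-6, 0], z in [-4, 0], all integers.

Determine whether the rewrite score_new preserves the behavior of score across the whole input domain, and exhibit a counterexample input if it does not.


The two versions differ — the changes include local variable names differ, statement counts differ, arithmetic usage differs, constant usage differs, min/max/abs usage differs.
Spot check at x=1, y=-3, z=-4 — score: t becomes -1; next u becomes -2; next ((z + x) == (t + y)) evaluates to false; next u becomes 1; next ((((u * z) + (-3 - x)) != abs(0)) || ((7 * t) == abs(x))) evaluates to true; next t becomes -1; next t becomes 1; next final value 6. score_new: t becomes -1; next u becomes -2; next ((z + x) == (t + y)) evaluates to false; next u becomes 1; next ((((-3 - x) + (u * z)) != max((3 - 3), (-(3 - 3)))) || ((7 * t) == abs(x))) evaluates to true; next t becomes -1; next s becomes -16; next t becomes 1; next final value 6. Both give 6.
Sweeping the whole domain (105 inputs) finds no disagreement.
verdict: equivalent


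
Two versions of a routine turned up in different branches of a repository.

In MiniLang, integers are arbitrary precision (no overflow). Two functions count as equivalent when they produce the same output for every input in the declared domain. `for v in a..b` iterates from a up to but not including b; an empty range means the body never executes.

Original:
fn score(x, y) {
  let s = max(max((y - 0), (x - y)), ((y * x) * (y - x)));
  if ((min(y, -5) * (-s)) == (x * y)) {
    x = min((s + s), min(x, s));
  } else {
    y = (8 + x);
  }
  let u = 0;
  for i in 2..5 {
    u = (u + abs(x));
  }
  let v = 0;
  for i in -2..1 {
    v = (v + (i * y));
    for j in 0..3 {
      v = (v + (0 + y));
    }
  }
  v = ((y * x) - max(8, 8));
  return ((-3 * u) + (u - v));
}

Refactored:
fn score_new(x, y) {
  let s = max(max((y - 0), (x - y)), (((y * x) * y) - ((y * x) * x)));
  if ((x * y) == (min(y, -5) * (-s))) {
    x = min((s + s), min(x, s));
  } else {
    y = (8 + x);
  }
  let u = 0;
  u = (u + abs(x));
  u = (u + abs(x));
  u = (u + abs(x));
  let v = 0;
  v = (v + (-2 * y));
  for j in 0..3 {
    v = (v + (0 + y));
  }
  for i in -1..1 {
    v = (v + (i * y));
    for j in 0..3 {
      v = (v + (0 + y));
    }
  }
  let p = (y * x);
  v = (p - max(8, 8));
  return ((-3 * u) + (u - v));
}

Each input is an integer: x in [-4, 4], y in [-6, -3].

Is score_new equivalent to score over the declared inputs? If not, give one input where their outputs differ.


Behavior is preserved: although loop structure differs; statement counts differ; local variable names differ; arithmetic usage differs; min/max/abs usage differs; constant usage differs, the outputs never diverge.
Spot check at x=3, y=-6 — score: s=162, then ((min(y, -5) * (-s)) == (x * y)) is false, then y=11, then u=0, then (i=2), then u=3, then (i=3), then u=6, then (i=4), then u=9, then v=0, then (i=-2), then v=-22, then (j=0), then v=-11, then (j=1), then v=0, then (j=2), then v=11, then (i=-1), then v=0, then (j=0), then v=11, then (j=1), then v=22, then (j=2), then v=33, then (i=0), then v=33, then (j=0), then v=44, then (j=1), then v=55, then (j=2), then v=66, then v=25, then returns -43. score_new: s=162, then ((x * y) == (min(y, -5) * (-s))) is false, then y=11, then u=0, then u=3, then u=6, then u=9, then v=0, then v=-22, then (j=0), then v=-11, then (j=1), then v=0, then (j=2), then v=11, then (i=-1), then v=0, then (j=0), then v=11, then (j=1), then v=22, then (j=2), then v=33, then (i=0), then v=33, then (j=0), then v=44, then (j=1), then v=55, then (j=2), then v=66, then p=33, then v=25, then returns -43. Both give -43.
Every one of the 36 inputs gives matching results.
verdict: equivalent


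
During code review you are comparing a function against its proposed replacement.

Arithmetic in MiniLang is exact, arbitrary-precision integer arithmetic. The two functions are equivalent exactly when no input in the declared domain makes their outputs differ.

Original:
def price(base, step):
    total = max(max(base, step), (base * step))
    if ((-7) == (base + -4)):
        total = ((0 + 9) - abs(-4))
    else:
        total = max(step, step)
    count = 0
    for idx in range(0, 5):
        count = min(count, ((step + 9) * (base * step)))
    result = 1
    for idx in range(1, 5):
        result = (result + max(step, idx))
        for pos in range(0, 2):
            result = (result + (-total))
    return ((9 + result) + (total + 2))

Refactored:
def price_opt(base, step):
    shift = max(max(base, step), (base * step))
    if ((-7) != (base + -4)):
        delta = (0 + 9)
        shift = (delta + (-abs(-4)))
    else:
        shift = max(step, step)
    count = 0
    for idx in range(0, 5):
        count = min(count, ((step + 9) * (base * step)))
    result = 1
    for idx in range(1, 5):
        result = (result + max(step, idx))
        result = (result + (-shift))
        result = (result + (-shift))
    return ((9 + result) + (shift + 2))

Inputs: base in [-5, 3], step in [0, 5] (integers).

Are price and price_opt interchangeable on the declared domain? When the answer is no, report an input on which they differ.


Try base=-5, step=0.
price: total becomes 0; next ((-7) == (base + -4)) evaluates to false; next total becomes 0; next count becomes 0; next at idx=0:; next count becomes 0; next at idx=1:; next count becomes 0; next at idx=2:; next count becomes 0; next at idx=3:; next count becomes 0; next at idx=4:; next count becomes 0; next result becomes 1; next at idx=1:; next result becomes 2; next at pos=0:; next result becomes 2; next at pos=1:; next result becomes 2; next at idx=2:; next result becomes 4; next at pos=0:; next result becomes 4; next at pos=1:; next result becomes 4; next at idx=3:; next result becomes 7; next at pos=0:; next result becomes 7; next at pos=1:; next result becomes 7; next at idx=4:; next result becomes 11; next at pos=0:; next result becomes 11; next at pos=1:; next result becomes 11; next final value 22
price_opt: shift becomes 0; next ((-7) != (base + -4)) evaluates to true; next delta becomes 9; next shift becomes 5; next count becomes 0; next at idx=0:; next count becomes 0; next at idx=1:; next count becomes 0; next at idx=2:; next count becomes 0; next at idx=3:; next count becomes 0; next at idx=4:; next count becomes 0; next result becomes 1; next at idx=1:; next result becomes 2; next result becomes -3; next result becomes -8; next at idx=2:; next result becomes -6; next result becomes -11; next result becomes -16; next at idx=3:; next result becomes -13; next result becomes -18; next result becomes -23; next at idx=4:; next result becomes -19; next result becomes -24; next result becomes -29; next final value -13
22 != -13, so the rewrite changes behavior.
verdict: not equivalent; witness: base=-5, step=0


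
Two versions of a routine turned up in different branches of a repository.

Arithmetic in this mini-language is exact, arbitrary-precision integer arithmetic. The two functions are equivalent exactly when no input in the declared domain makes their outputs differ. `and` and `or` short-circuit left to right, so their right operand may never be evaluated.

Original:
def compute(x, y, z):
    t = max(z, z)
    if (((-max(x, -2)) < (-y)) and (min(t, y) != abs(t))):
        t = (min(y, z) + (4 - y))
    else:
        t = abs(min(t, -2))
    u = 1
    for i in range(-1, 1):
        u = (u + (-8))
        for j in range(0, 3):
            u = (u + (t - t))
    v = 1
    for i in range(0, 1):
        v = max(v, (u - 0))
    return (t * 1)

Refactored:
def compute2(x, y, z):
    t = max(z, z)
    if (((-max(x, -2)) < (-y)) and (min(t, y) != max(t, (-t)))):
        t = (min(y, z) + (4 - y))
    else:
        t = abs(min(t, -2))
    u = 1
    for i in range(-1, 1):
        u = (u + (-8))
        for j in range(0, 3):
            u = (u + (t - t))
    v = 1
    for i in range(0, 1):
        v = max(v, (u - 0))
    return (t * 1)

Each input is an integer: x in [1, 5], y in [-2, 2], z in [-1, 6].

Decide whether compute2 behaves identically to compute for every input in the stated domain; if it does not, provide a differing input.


This is a faithful refactor — min/max/abs usage differs, but the computed results match everywhere.
As a probe, take x=3, y=2, z=5: compute runs t = 5; (((-max(x, -2)) < (-y)) and (min(t, y) != abs(t))) -> true; t = 4; u = 1; [i=-1]; u = -7; [j=0]; u = -7; [j=1]; u = -7; [j=2]; u = -7; [i=0]; u = -15; [j=0]; u = -15; [j=1]; u = -15; [j=2]; u = -15; v = 1; [i=0]; v = 1; return 4; compute2 runs t = 5; (((-max(x, -2)) < (-y)) and (min(t, y) != max(t, (-t)))) -> true; t = 4; u = 1; [i=-1]; u = -7; [j=0]; u = -7; [j=1]; u = -7; [j=2]; u = -7; [i=0]; u = -15; [j=0]; u = -15; [j=1]; u = -15; [j=2]; u = -15; v = 1; [i=0]; v = 1; return 4; both end at 4.
Checked all 200 inputs in the declared domain: the outputs agree on every one.
verdict: equivalent


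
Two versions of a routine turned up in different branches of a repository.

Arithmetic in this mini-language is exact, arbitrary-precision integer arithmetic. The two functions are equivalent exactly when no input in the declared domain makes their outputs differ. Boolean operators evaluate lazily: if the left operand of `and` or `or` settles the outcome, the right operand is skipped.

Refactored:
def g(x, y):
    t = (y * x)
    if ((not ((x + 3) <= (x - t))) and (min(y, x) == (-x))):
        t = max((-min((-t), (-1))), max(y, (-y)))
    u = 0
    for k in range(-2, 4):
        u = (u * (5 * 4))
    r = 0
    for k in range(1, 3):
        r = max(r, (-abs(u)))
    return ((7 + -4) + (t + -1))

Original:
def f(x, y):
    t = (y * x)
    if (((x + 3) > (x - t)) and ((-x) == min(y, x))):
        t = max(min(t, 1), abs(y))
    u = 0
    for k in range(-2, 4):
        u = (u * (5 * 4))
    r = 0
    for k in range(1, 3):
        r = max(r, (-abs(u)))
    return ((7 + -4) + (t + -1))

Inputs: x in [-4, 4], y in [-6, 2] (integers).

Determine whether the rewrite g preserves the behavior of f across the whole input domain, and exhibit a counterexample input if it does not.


There is a counterexample at x=0, y=0: 2 on one side, 3 on the other.
f: t := 0 | (((x + 3) > (x - t)) and ((-x) == min(y, x))): true | t := 0 | u := 0 | iter k=-2: | u := 0 | iter k=-1: | u := 0 | iter k=0: | u := 0 | iter k=1: | u := 0 | iter k=2: | u := 0 | iter k=3: | u := 0 | r := 0 | iter k=1: | r := 0 | iter k=2: | r := 0 | result 2
g: t := 0 | ((not ((x + 3) <= (x - t))) and (min(y, x) == (-x))): true | t := 1 | u := 0 | iter k=-2: | u := 0 | iter k=-1: | u := 0 | iter k=0: | u := 0 | iter k=1: | u := 0 | iter k=2: | u := 0 | iter k=3: | u := 0 | r := 0 | iter k=1: | r := 0 | iter k=2: | r := 0 | result 3
verdict: not equivalent; witness: x=0, y=0


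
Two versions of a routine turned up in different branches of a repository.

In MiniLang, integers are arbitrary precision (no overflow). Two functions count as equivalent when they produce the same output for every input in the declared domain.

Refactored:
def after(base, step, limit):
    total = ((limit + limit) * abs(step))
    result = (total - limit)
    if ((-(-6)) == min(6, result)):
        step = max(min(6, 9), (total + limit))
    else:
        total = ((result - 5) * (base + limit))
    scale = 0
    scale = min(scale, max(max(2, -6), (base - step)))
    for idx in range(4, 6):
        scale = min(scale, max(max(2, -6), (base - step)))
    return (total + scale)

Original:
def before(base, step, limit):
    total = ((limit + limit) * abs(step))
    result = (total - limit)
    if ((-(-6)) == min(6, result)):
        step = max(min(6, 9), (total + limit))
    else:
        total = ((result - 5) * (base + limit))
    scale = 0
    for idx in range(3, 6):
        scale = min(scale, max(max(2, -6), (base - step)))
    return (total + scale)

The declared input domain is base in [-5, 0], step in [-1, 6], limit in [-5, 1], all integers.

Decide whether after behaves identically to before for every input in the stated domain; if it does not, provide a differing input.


This is a faithful refactor — constant usage differs, min/max/abs usage differs, statement counts differ, arithmetic usage differs, loop structure differs, but the computed results match everywhere.
As a probe, take base=-2, step=5, limit=1: before runs total becomes 10; next result becomes 9; next ((-(-6)) == min(6, result)) evaluates to true; next step becomes 11; next scale becomes 0; next at idx=3:; next scale becomes 0; next at idx=4:; next scale becomes 0; next at idx=5:; next scale becomes 0; next final value 10; after runs total becomes 10; next result becomes 9; next ((-(-6)) == min(6, result)) evaluates to true; next step becomes 11; next scale becomes 0; next scale becomes 0; next at idx=4:; next scale becomes 0; next at idx=5:; next scale becomes 0; next final value 10; both end at 10.
Across all 336 domain points the two functions coincide.
verdict: equivalent


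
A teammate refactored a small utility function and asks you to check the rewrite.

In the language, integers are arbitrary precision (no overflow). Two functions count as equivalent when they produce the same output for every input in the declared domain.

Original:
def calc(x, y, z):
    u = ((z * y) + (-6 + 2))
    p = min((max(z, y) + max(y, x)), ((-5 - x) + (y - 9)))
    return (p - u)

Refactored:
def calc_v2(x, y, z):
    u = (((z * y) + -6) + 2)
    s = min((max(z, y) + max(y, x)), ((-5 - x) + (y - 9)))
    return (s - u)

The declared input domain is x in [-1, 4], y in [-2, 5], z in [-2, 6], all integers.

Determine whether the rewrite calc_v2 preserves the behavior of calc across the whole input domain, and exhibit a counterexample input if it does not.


Differences: local variable names differ — yet all 432 inputs agree.
verdict: equivalent


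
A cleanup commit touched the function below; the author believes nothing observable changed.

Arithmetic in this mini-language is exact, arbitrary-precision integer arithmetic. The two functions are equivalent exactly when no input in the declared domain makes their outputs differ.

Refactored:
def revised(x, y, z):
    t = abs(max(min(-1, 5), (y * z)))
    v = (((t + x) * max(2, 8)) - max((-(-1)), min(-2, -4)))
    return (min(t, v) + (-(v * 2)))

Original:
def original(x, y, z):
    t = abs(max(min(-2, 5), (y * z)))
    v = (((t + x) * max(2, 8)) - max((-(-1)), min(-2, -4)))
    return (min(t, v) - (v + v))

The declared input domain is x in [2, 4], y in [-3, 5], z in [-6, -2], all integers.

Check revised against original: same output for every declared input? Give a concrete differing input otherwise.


Not equivalent: x=2, y=1, z=-6 separates them (-60 vs -45).
original: t becomes 2; next v becomes 31; next final value -60
revised: t becomes 1; next v becomes 23; next final value -45
verdict: not equivalent; witness: x=2, y=1, z=-6


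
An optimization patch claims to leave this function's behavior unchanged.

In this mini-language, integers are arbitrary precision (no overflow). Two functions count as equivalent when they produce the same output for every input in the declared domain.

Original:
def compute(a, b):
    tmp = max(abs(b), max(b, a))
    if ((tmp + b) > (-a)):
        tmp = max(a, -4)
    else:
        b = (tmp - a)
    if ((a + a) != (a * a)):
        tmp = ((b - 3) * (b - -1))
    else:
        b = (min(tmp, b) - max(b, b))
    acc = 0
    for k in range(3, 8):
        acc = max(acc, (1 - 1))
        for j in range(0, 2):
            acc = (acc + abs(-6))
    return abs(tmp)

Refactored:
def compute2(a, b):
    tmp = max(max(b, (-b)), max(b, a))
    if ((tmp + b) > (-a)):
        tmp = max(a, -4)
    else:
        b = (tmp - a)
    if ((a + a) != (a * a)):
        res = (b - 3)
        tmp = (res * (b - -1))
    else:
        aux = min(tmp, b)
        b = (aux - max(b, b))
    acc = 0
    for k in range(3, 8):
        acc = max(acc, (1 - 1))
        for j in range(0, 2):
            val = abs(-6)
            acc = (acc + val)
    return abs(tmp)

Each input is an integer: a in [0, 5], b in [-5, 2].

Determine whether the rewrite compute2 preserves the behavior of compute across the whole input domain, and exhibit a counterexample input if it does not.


Comparing the listings, the differences include: statement counts differ, local variable names differ, min/max/abs usage differs.
Tracing a=4, b=-4: compute: tmp = 4; ((tmp + b) > (-a)) -> true; tmp = 4; ((a + a) != (a * a)) -> true; tmp = 21; acc = 0; [k=3]; acc = 0; [j=0]; acc = 6; [j=1]; acc = 12; [k=4]; acc = 12; [j=0]; acc = 18; [j=1]; acc = 24; [k=5]; acc = 24; [j=0]; acc = 30; [j=1]; acc = 36; [k=6]; acc = 36; [j=0]; acc = 42; [j=1]; acc = 48; [k=7]; acc = 48; [j=0]; acc = 54; [j=1]; acc = 60; return 21 | compute2: tmp = 4; ((tmp + b) > (-a)) -> true; tmp = 4; ((a + a) != (a * a)) -> true; res = -7; tmp = 21; acc = 0; [k=3]; acc = 0; [j=0]; val = 6; acc = 6; [j=1]; val = 6; acc = 12; [k=4]; acc = 12; [j=0]; val = 6; acc = 18; [j=1]; val = 6; acc = 24; [k=5]; acc = 24; [j=0]; val = 6; acc = 30; [j=1]; val = 6; acc = 36; [k=6]; acc = 36; [j=0]; val = 6; acc = 42; [j=1]; val = 6; acc = 48; [k=7]; acc = 48; [j=0]; val = 6; acc = 54; [j=1]; val = 6; acc = 60; return 21 — matching result 21.
An exhaustive pass over the 48 declared inputs shows identical outputs.
verdict: equivalent


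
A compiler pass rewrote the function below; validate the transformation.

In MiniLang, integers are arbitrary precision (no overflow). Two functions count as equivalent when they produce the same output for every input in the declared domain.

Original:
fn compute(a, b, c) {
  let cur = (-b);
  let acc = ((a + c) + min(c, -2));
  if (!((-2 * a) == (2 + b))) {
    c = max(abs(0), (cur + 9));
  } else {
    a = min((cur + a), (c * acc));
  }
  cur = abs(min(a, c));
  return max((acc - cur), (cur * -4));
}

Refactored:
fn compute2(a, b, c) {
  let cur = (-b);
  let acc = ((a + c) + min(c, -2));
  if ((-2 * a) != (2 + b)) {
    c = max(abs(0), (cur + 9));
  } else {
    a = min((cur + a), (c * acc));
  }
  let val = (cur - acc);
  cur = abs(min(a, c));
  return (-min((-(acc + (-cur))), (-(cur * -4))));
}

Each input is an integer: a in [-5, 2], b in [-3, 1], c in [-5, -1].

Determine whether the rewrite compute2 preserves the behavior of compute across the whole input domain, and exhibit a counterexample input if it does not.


Equivalent — the differences include min/max/abs usage differs, boolean connective usage differs, statement counts differ, comparison usage differs, local variable names differ, arithmetic usage differs, yet no declared input distinguishes the two.
As a probe, take a=-2, b=-1, c=-4: compute runs cur = 1; acc = -10; (!((-2 * a) == (2 + b))) -> true; c = 10; cur = 2; return -8; compute2 runs cur = 1; acc = -10; ((-2 * a) != (2 + b)) -> true; c = 10; val = 11; cur = 2; return -8; both end at -8.
Checked all 200 inputs in the declared domain: the outputs agree on every one.
verdict: equivalent


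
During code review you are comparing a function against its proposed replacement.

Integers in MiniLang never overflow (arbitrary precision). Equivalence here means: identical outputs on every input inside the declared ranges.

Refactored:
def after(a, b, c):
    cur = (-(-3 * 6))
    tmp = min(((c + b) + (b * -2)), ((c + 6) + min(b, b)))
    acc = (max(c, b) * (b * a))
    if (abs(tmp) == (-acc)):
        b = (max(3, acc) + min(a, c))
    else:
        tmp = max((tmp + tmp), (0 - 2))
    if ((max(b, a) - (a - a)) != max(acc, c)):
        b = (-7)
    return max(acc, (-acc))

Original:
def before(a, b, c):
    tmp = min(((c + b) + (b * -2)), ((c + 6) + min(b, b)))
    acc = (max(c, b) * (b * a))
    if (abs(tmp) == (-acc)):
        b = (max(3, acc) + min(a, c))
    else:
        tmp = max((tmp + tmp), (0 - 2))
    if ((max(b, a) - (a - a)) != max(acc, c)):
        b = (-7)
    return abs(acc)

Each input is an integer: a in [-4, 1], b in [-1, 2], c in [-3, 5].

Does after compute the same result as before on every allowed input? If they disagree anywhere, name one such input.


Equivalent — the differences include min/max/abs usage differs; local variable names differ; constant usage differs; statement counts differ; arithmetic usage differs, yet no declared input distinguishes the two.
One worked example (a=1, b=0, c=4) — before: tmp=4, then acc=0, then (abs(tmp) == (-acc)) is false, then tmp=8, then ((max(b, a) - (a - a)) != max(acc, c)) is true, then b=-7, then returns 0; after: cur=18, then tmp=4, then acc=0, then (abs(tmp) == (-acc)) is false, then tmp=8, then ((max(b, a) - (a - a)) != max(acc, c)) is true, then b=-7, then returns 0; agreement on 0.
Checked all 216 inputs in the declared domain: the outputs agree on every one.
verdict: equivalent


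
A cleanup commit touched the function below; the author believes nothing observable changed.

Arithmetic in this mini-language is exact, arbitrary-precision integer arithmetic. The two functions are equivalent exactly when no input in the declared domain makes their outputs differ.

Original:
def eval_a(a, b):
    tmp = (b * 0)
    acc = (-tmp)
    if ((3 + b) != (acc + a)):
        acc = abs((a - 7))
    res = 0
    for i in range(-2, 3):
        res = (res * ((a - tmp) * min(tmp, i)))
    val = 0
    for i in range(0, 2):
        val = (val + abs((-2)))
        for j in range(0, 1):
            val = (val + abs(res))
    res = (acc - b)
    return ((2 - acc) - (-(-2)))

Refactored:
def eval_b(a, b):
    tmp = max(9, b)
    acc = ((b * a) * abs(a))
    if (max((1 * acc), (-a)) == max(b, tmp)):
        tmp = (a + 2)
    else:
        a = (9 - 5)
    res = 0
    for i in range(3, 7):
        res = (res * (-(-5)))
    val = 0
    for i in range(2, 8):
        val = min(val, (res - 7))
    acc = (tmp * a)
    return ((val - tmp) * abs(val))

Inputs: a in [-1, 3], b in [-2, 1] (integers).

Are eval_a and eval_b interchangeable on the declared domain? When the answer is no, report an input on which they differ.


Not equivalent: a=-1, b=-2 separates them (-8 vs -112).
eval_a: tmp := 0 | acc := 0 | ((3 + b) != (acc + a)): true | acc := 8 | res := 0 | iter i=-2: | res := 0 | iter i=-1: | res := 0 | iter i=0: | res := 0 | iter i=1: | res := 0 | iter i=2: | res := 0 | val := 0 | iter i=0: | val := 2 | iter j=0: | val := 2 | iter i=1: | val := 4 | iter j=0: | val := 4 | res := 10 | result -8
eval_b: tmp := 9 | acc := 2 | (max((1 * acc), (-a)) == max(b, tmp)): false | a := 4 | res := 0 | iter i=3: | res := 0 | iter i=4: | res := 0 | iter i=5: | res := 0 | iter i=6: | res := 0 | val := 0 | iter i=2: | val := -7 | iter i=3: | val := -7 | iter i=4: | val := -7 | iter i=5: | val := -7 | iter i=6: | val := -7 | iter i=7: | val := -7 | acc := 36 | result -112
verdict: not equivalent; witness: a=-1, b=-2


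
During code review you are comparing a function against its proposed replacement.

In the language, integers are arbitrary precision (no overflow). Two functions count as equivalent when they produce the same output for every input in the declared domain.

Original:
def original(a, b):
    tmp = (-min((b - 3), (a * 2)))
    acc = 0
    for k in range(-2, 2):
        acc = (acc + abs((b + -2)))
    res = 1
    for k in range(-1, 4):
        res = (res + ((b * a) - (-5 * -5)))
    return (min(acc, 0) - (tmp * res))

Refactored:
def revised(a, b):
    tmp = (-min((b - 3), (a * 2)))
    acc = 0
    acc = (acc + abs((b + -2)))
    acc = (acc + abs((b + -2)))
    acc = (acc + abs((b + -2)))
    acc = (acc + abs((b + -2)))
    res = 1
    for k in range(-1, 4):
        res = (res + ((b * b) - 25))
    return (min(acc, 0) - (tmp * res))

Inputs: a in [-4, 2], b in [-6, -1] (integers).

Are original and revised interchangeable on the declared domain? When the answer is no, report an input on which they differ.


There is a counterexample at a=-4, b=-6: 36 on one side, -504 on the other.
original: tmp := 9 | acc := 0 | iter k=-2: | acc := 8 | iter k=-1: | acc := 16 | iter k=0: | acc := 24 | iter k=1: | acc := 32 | res := 1 | iter k=-1: | res := 0 | iter k=0: | res := -1 | iter k=1: | res := -2 | iter k=2: | res := -3 | iter k=3: | res := -4 | result 36
revised: tmp := 9 | acc := 0 | acc := 8 | acc := 16 | acc := 24 | acc := 32 | res := 1 | iter k=-1: | res := 12 | iter k=0: | res := 23 | iter k=1: | res := 34 | iter k=2: | res := 45 | iter k=3: | res := 56 | result -504
verdict: not equivalent; witness: a=-4, b=-6


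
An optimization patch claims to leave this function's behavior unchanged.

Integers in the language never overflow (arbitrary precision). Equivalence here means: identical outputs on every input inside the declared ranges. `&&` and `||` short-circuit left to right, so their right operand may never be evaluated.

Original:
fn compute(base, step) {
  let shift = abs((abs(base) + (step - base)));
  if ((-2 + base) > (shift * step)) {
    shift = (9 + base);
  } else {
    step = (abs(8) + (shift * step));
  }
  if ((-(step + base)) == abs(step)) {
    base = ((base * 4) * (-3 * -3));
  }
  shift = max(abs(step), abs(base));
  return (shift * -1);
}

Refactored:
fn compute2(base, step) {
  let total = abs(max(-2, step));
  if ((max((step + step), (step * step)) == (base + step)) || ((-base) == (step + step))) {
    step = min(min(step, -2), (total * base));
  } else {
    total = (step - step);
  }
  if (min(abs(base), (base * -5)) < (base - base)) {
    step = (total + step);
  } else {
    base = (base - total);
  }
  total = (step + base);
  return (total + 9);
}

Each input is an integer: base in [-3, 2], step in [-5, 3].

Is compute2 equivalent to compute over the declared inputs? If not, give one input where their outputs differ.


On input base=-3, step=-5, compute returns -3 while compute2 returns 1.
verdict: not equivalent; witness: base=-3, step=-5


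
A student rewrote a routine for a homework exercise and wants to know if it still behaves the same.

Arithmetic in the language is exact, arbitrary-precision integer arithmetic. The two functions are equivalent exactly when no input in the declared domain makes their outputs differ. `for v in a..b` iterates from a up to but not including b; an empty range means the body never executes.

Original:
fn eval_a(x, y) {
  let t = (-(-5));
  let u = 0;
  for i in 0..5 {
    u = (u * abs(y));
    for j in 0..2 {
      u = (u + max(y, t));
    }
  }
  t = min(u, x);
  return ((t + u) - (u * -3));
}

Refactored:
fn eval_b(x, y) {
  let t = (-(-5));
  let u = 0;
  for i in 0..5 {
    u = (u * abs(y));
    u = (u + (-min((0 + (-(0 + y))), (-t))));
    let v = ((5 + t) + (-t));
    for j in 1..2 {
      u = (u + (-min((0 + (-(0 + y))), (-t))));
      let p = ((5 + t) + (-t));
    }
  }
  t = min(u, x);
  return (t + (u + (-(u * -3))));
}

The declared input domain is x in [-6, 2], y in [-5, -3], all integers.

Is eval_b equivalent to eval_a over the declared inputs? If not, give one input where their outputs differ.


The two are interchangeable: loop structure differs; and arithmetic usage differs; and statement counts differ; and constant usage differs; and local variable names differ; and min/max/abs usage differs, and every declared input agrees.
Spot check at x=0, y=-4 — eval_a: t := 5 | u := 0 | iter i=0: | u := 0 | iter j=0: | u := 5 | iter j=1: | u := 10 | iter i=1: | u := 40 | iter j=0: | u := 45 | iter j=1: | u := 50 | iter i=2: | u := 200 | iter j=0: | u := 205 | iter j=1: | u := 210 | iter i=3: | u := 840 | iter j=0: | u := 845 | iter j=1: | u := 850 | iter i=4: | u := 3400 | iter j=0: | u := 3405 | iter j=1: | u := 3410 | t := 0 | result 13640. eval_b: t := 5 | u := 0 | iter i=0: | u := 0 | u := 5 | v := 5 | iter j=1: | u := 10 | p := 5 | iter i=1: | u := 40 | u := 45 | v := 5 | iter j=1: | u := 50 | p := 5 | iter i=2: | u := 200 | u := 205 | v := 5 | iter j=1: | u := 210 | p := 5 | iter i=3: | u := 840 | u := 845 | v := 5 | iter j=1: | u := 850 | p := 5 | iter i=4: | u := 3400 | u := 3405 | v := 5 | iter j=1: | u := 3410 | p := 5 | t := 0 | result 13640. Both give 13640.
Sweeping the whole domain (27 inputs) finds no disagreement.
verdict: equivalent


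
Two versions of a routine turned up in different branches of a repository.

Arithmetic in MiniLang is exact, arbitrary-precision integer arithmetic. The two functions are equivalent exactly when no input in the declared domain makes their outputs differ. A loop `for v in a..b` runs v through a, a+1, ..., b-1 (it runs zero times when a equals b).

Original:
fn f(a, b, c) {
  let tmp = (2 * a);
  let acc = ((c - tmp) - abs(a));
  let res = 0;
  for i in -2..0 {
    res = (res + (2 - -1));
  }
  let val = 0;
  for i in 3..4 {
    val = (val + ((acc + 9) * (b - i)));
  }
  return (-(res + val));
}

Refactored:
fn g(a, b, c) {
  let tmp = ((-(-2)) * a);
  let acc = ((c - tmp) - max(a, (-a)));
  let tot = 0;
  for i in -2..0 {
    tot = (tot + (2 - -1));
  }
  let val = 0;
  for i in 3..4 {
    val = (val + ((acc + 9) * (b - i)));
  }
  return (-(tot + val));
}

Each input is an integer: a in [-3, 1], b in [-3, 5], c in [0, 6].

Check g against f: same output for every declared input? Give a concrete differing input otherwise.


Side by side, the visible changes include: min/max/abs usage differs, local variable names differ.
Tracing a=-2, b=4, c=2: f: tmp becomes -4; next acc becomes 4; next res becomes 0; next at i=-2:; next res becomes 3; next at i=-1:; next res becomes 6; next val becomes 0; next at i=3:; next val becomes 13; next final value -19 | g: tmp becomes -4; next acc becomes 4; next tot becomes 0; next at i=-2:; next tot becomes 3; next at i=-1:; next tot becomes 6; next val becomes 0; next at i=3:; next val becomes 13; next final value -19 — matching result -19.
Every one of the 315 inputs gives matching results.
verdict: equivalent


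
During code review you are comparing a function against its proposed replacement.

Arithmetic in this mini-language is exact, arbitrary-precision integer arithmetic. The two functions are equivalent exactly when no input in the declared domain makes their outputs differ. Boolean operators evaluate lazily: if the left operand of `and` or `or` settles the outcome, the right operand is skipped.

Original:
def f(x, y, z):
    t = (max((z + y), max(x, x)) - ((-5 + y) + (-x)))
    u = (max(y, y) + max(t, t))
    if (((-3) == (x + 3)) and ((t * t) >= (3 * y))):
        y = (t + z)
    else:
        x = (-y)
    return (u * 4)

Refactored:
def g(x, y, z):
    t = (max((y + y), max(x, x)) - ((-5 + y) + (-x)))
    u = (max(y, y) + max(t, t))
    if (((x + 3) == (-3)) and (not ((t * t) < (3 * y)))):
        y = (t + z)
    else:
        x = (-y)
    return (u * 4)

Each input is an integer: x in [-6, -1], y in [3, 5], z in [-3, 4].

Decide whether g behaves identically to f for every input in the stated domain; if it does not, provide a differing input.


Input x=-6, y=3, z=-3: -4 from f versus 20 from g.
verdict: not equivalent; witness: x=-6, y=3, z=-3


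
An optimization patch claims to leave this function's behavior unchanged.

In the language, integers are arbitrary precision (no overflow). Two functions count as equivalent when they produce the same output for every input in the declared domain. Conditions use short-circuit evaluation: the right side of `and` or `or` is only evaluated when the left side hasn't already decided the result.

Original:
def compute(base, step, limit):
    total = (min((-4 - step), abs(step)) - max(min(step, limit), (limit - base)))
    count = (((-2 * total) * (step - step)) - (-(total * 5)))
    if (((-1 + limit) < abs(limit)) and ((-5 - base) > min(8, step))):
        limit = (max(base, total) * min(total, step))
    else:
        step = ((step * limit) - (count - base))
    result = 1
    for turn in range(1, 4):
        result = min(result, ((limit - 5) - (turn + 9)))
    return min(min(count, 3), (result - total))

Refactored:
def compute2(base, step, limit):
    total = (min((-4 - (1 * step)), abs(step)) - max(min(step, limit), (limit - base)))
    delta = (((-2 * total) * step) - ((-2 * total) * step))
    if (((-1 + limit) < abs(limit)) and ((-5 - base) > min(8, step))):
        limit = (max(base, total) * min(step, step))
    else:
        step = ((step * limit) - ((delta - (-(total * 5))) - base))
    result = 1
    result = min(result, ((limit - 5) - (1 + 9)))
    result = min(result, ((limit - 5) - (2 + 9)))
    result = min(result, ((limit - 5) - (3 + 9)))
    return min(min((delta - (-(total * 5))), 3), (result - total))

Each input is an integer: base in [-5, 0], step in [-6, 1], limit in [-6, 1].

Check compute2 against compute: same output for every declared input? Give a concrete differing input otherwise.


These are not equivalent — on base=-5, step=-1, limit=-6 the outputs split (-11 vs -13).
compute: total=-2, then count=-10, then (((-1 + limit) < abs(limit)) and ((-5 - base) > min(8, step))) is true, then limit=4, then result=1, then (turn=1), then result=-11, then (turn=2), then result=-12, then (turn=3), then result=-13, then returns -11
compute2: total=-2, then delta=0, then (((-1 + limit) < abs(limit)) and ((-5 - base) > min(8, step))) is true, then limit=2, then result=1, then result=-13, then result=-14, then result=-15, then returns -13
verdict: not equivalent; witness: base=-5, step=-1, limit=-6


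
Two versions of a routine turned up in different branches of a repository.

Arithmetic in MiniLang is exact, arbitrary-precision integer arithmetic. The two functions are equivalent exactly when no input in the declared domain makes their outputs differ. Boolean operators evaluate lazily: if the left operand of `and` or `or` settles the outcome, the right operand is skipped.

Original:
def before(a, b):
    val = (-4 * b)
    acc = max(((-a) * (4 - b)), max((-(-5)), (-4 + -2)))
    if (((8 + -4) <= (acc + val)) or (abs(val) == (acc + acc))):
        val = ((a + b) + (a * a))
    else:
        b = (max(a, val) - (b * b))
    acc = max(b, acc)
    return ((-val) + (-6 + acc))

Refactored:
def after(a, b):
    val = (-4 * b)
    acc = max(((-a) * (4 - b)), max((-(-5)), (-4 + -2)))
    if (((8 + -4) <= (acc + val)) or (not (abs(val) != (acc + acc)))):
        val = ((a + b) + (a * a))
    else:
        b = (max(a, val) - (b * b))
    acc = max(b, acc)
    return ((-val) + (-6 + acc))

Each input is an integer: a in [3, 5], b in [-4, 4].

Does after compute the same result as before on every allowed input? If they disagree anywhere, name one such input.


Differences: boolean connective usage differs; comparison usage differs — yet all 27 inputs agree.
verdict: equivalent
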